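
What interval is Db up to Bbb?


Working:
Letter names: D → B spans 6 letter names → a 6th
Semitones: Db → Bbb = 8 half-steps
A 6th of 8 semitones is a minor 6th
= minor 6th


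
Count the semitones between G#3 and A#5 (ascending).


Absolute semitone position = octave×12 + chromatic position
G#3: 3×12 + 8 = 44
A#5: 5×12 + 10 = 70
Difference = 70 - 44 = 26
= 26 semitones


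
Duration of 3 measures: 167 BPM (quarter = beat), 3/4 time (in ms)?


Step by step:
Quarter-note beat duration = 60000 / 167 ms
Beats per measure (3/4) = 3
One measure = 3 × 60000 / 167 = 180000 / 167 ms
3 measures = 3 × 180000 / 167 = 540000 / 167
= 3233.5 ms


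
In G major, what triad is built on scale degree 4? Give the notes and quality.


Step by step:
G major scale: G A B C D E F#
Diatonic triad on degree 4 stacks scale notes 4, 6, 1: C E G
C→E = 4 semitones; C→G = 7 semitones → major triad
= C E G (major)


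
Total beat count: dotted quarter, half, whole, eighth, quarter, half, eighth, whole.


Step by step:
Beat values:
  dotted quarter = 1.5 beats
  half = 2 beats
  whole = 4 beats
  eighth = 0.5 beats
  quarter = 1 beat
  half = 2 beats
  eighth = 0.5 beats
  whole = 4 beats
Sum = 1.5 + 2 + 4 + 0.5 + 1 + 2 + 0.5 + 4
= 15.5 beats


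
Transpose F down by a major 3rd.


major 3rd: 3 letter names, 4 semitones
Letter: F - 2 → D
Pitch: F - 4 semitones, spelled as a D → Db
= Db


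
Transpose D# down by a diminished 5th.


Solution.
diminished 5th: 5 letter names, 6 semitones
Letter: D - 4 → G
Pitch: D# - 6 semitones, spelled as a G → G##
= G##


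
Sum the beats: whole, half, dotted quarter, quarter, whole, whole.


Beat values:
  whole = 4 beats
  half = 2 beats
  dotted quarter = 1.5 beats
  quarter = 1 beat
  whole = 4 beats
  whole = 4 beats
Sum = 4 + 2 + 1.5 + 1 + 4 + 4
= 16.5 beats


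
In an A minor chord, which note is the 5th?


Working:
Minor triad = root + minor 3rd (3 semitones) + perfect 5th (7 semitones)
A triad on A stacks thirds, so the chord tones use letter names A-C-E
Root: A
Minor 3rd above A: C
Perfect 5th above A: E
The 5th = E


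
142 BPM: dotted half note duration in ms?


Working:
One quarter-note beat = 60000 / BPM = 60000 / 142 ms
Dotted half note = 3 × quarter note
Duration = 3 × 60000 / 142 = 180000 / 142
= 1267.6 ms


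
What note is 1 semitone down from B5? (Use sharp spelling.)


B5: chromatic position 11 in octave 5 → absolute = 5×12 + 11 = 71
Transpose down 1: 71 - 1 = 70
70 = 5×12 + 10 → A# in octave 5
Result = A#5


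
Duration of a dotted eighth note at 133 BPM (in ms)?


One quarter-note beat = 60000 / BPM = 60000 / 133 ms
Dotted eighth note = 3/4 × quarter note
Duration = 3/4 × 60000 / 133 = 45000 / 133
= 338.3 ms


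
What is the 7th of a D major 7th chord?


Reasoning:
Major 7th chord = root + major 3rd + perfect 5th + major 7th
Seventh chords stack in thirds, so the letter names are D-F-A-C
Root: D
Major 3rd above D: F#
Perfect 5th above D: A
Major 7th above D: C#
The 7th = C#


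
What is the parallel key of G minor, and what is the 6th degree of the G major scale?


Solution.
Parallel keys share the same tonic but differ in mode
G minor → parallel is G major
G major scale: G A B C D E F#
= G major; 6th degree = E


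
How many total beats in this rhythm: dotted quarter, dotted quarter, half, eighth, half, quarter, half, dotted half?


Let's work it out.
Beat values:
  dotted quarter = 1.5 beats
  dotted quarter = 1.5 beats
  half = 2 beats
  eighth = 0.5 beats
  half = 2 beats
  quarter = 1 beat
  half = 2 beats
  dotted half = 3 beats
Sum = 1.5 + 1.5 + 2 + 0.5 + 2 + 1 + 2 + 3
= 13.5 beats


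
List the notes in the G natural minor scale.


Step by step:
Natural minor scale pattern: W-H-W-W-H-W-W (2-1-2-2-1-2-2 semitones)
Starting from G:
  G + 2 semitones → A
  A + 1 semitone → Bb
  Bb + 2 semitones → C
  C + 2 semitones → D
  D + 1 semitone → Eb
  Eb + 2 semitones → F
  F + 2 semitones → G
Scale = G A Bb C D Eb F


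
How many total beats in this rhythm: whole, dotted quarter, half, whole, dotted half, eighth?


Beat values:
  whole = 4 beats
  dotted quarter = 1.5 beats
  half = 2 beats
  whole = 4 beats
  dotted half = 3 beats
  eighth = 0.5 beats
Sum = 4 + 1.5 + 2 + 4 + 3 + 0.5
= 15 beats


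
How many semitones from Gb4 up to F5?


Solution.
Absolute semitone position = octave×12 + chromatic position
Gb4: 4×12 + 6 = 54
F5: 5×12 + 5 = 65
Difference = 65 - 54 = 11
= 11 semitones


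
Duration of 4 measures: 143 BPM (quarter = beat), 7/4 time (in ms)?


Quarter-note beat duration = 60000 / 143 ms
Beats per measure (7/4) = 7
One measure = 7 × 60000 / 143 = 420000 / 143 ms
4 measures = 4 × 420000 / 143 = 1680000 / 143
= 11748.3 ms


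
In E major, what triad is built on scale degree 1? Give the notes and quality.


E major scale: E F# G# A B C# D#
Diatonic triad on degree 1 stacks scale notes 1, 3, 5: E G# B
E→G# = 4 semitones; E→B = 7 semitones → major triad
= E G# B (major)


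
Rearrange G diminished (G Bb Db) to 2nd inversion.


Reasoning:
Root position: G Bb Db
2nd inversion: move root and 3rd up an octave
Bass note: Db
Notes (bottom to top) = Db G Bb


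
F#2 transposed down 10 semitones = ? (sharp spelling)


F#2: chromatic position 6 in octave 2 → absolute = 2×12 + 6 = 30
Transpose down 10: 30 - 10 = 20
20 = 1×12 + 8 → G# in octave 1
Result = G#1


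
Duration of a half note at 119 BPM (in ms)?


One quarter-note beat = 60000 / BPM = 60000 / 119 ms
Half note = 2 × quarter note
Duration = 2 × 60000 / 119 = 120000 / 119
= 1008.4 ms


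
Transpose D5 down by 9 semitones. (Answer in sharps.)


Let's work it out.
D5: chromatic position 2 in octave 5 → absolute = 5×12 + 2 = 62
Transpose down 9: 62 - 9 = 53
53 = 4×12 + 5 → F in octave 4
Result = F4


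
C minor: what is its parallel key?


Solution.
Parallel keys share the same tonic but differ in mode
C minor → parallel is C major
= C major


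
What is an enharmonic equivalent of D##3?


Working:
Enharmonic notes sound the same pitch but are spelled with different letter names
D## and E name the same pitch class
= E3


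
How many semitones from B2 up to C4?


Reasoning:
Absolute semitone position = octave×12 + chromatic position
B2: 2×12 + 11 = 35
C4: 4×12 + 0 = 48
Difference = 48 - 35 = 13
= 13 semitones


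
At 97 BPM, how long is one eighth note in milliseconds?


Solution.
One quarter-note beat = 60000 / BPM = 60000 / 97 ms
Eighth note = 1/2 × quarter note
Duration = 1/2 × 60000 / 97 = 30000 / 97
= 309.3 ms


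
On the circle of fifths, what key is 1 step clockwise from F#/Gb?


Working:
Each clockwise step on the circle of fifths moves up a perfect 5th
From F#/Gb: F#/Gb → Db
= Db


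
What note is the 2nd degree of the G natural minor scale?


Solution.
Natural minor scale pattern: W-H-W-W-H-W-W (2-1-2-2-1-2-2 semitones)
Starting from G:
  G + 2 semitones → A
  A + 1 semitone → Bb
  Bb + 2 semitones → C
  C + 2 semitones → D
  D + 1 semitone → Eb
  Eb + 2 semitones → F
  F + 2 semitones → G
Scale: G A Bb C D Eb F
Degree 2 = A


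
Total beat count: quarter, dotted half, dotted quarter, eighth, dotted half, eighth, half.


Let's work it out.
Beat values:
  quarter = 1 beat
  dotted half = 3 beats
  dotted quarter = 1.5 beats
  eighth = 0.5 beats
  dotted half = 3 beats
  eighth = 0.5 beats
  half = 2 beats
Sum = 1 + 3 + 1.5 + 0.5 + 3 + 0.5 + 2
= 11.5 beats


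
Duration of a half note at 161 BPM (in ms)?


Working:
One quarter-note beat = 60000 / BPM = 60000 / 161 ms
Half note = 2 × quarter note
Duration = 2 × 60000 / 161 = 120000 / 161
= 745.3 ms


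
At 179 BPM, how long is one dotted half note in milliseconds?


Working:
One quarter-note beat = 60000 / BPM = 60000 / 179 ms
Dotted half note = 3 × quarter note
Duration = 3 × 60000 / 179 = 180000 / 179
= 1005.6 ms


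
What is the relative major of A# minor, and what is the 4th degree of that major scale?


Step by step:
The relative major shares the key signature and is a minor 3rd above the minor tonic
A minor 3rd above A# is C#
→ relative major of A# minor is C# major
C# major scale: C# D# E# F# G# A# B#
= C# major; 4th degree = F#


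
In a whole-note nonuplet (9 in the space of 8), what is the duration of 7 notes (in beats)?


Reasoning:
Nonuplet: 9 notes occupy the space of 8 whole notes
Space = 8 × 4 = 32 beats
Each nonuplet note = 32 / 9 = 32/9 beats
7 notes = 7 × 32/9 = 224/9
= 224/9 beats


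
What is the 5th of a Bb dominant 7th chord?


Dominant 7th chord = root + major 3rd + perfect 5th + minor 7th
Seventh chords stack in thirds, so the letter names are B-D-F-A
Root: Bb
Major 3rd above Bb: D
Perfect 5th above Bb: F
Minor 7th above Bb: Ab
The 5th = F


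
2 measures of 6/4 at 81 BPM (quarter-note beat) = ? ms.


Working:
Quarter-note beat duration = 60000 / 81 ms
Beats per measure (6/4) = 6
One measure = 6 × 60000 / 81 = 360000 / 81 ms
2 measures = 2 × 360000 / 81 = 720000 / 81
= 8888.9 ms


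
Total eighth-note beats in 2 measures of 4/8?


Step by step:
Time signature 4/8: the bottom number 8 means the eighth note gets one count
The top number 4 means 4 eighth-note beats per measure
Total = 4 × 2 measures
= 8 eighth-note beats


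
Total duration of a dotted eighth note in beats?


Base eighth note = 1/2 beats
Dot 1 adds half the previous value: +1/4
One dotted eighth = 1/2 + 1/4 = 3/4
= 3/4 beats


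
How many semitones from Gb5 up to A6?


Solution.
Absolute semitone position = octave×12 + chromatic position
Gb5: 5×12 + 6 = 66
A6: 6×12 + 9 = 81
Difference = 81 - 66 = 15
= 15 semitones


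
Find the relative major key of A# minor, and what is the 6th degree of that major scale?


Solution.
The relative major shares the key signature and is a minor 3rd above the minor tonic
A minor 3rd above A# is C#
→ relative major of A# minor is C# major
C# major scale: C# D# E# F# G# A# B#
= C# major; 6th degree = A#


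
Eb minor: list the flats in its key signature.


Working:
Flat minor keys: A(0), D(1), G(2), C(3), F(4), Bb(5), Eb(6), Ab(7)
Eb minor has 6 flats
Order of flats: Bb Eb Ab Db Gb Cb Fb → first 6: Bb, Eb, Ab, Db, Gb, Cb
= Bb, Eb, Ab, Db, Gb, Cb


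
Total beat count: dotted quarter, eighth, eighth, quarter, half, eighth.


Let's work it out.
Beat values:
  dotted quarter = 1.5 beats
  eighth = 0.5 beats
  eighth = 0.5 beats
  quarter = 1 beat
  half = 2 beats
  eighth = 0.5 beats
Sum = 1.5 + 0.5 + 0.5 + 1 + 2 + 0.5
= 6 beats


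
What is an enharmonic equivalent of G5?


Let's work it out.
Enharmonic notes sound the same pitch but are spelled with different letter names
G and Abb name the same pitch class
= Abb5


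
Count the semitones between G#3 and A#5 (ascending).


Step by step:
Absolute semitone position = octave×12 + chromatic position
G#3: 3×12 + 8 = 44
A#5: 5×12 + 10 = 70
Difference = 70 - 44 = 26
= 26 semitones


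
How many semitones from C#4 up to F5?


Reasoning:
Absolute semitone position = octave×12 + chromatic position
C#4: 4×12 + 1 = 49
F5: 5×12 + 5 = 65
Difference = 65 - 49 = 16
= 16 semitones


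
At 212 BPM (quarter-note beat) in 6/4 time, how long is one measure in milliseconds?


Step by step:
Quarter-note beat duration = 60000 / 212 ms
Beats per measure (6/4) = 6
One measure = 6 × 60000 / 212 = 360000 / 212 ms
= 1698.1 ms


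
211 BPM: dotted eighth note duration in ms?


Working:
One quarter-note beat = 60000 / BPM = 60000 / 211 ms
Dotted eighth note = 3/4 × quarter note
Duration = 3/4 × 60000 / 211 = 45000 / 211
= 213.3 ms


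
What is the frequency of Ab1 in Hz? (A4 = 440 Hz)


f = 440 × 2^(n/12) where n = semitones from A4
Ab1: -37 semitones from A4
f = 440 × 2^(-37/12)
f = 51.91 Hz


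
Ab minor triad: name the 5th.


Step by step:
Minor triad = root + minor 3rd (3 semitones) + perfect 5th (7 semitones)
A triad on Ab stacks thirds, so the chord tones use letter names A-C-E
Root: Ab
Minor 3rd above Ab: Cb
Perfect 5th above Ab: Eb
The 5th = Eb


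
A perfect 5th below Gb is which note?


Reasoning:
A 5th spans 5 letter names, so from G we land on C
A perfect 5th = 7 semitones below Gb
Spell C at that pitch: Cb
= Cb


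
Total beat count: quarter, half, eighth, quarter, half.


Beat values:
  quarter = 1 beat
  half = 2 beats
  eighth = 0.5 beats
  quarter = 1 beat
  half = 2 beats
Sum = 1 + 2 + 0.5 + 1 + 2
= 6.5 beats


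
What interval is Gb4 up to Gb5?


Solution.
Letter names: G → G spans 8 letter names → an octave
Semitones: Gb4 → Gb5 = 12 half-steps
An octave of 12 semitones is a perfect octave
= perfect octave


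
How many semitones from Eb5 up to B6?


Absolute semitone position = octave×12 + chromatic position
Eb5: 5×12 + 3 = 63
B6: 6×12 + 11 = 83
Difference = 83 - 63 = 20
= 20 semitones


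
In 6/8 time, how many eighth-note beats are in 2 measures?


Solution.
Time signature 6/8: the bottom number 8 means the eighth note gets one count
The top number 6 means 6 eighth-note beats per measure
Total = 6 × 2 measures
= 12 eighth-note beats


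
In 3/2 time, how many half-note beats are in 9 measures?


Time signature 3/2: the bottom number 2 means the half note gets one count
The top number 3 means 3 half-note beats per measure
Total = 3 × 9 measures
= 27 half-note beats


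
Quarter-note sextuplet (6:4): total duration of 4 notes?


Solution.
Sextuplet: 6 notes occupy the space of 4 quarter notes
Space = 4 × 1 = 4 beats
Each sextuplet note = 4 / 6 = 2/3 beats
4 notes = 4 × 2/3 = 8/3
= 8/3 beats


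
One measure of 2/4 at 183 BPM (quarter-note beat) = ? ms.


Quarter-note beat duration = 60000 / 183 ms
Beats per measure (2/4) = 2
One measure = 2 × 60000 / 183 = 120000 / 183 ms
= 655.7 ms


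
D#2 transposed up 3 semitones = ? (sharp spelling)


Step by step:
D#2: chromatic position 3 in octave 2 → absolute = 2×12 + 3 = 27
Transpose up 3: 27 + 3 = 30
30 = 2×12 + 6 → F# in octave 2
Result = F#2


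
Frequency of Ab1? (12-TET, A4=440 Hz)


Step by step:
f = 440 × 2^(n/12) where n = semitones from A4
Ab1: -37 semitones from A4
f = 440 × 2^(-37/12)
f = 51.91 Hz


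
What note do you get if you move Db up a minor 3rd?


minor 3rd: 3 letter names, 3 semitones
Letter: D + 2 → F
Pitch: Db + 3 semitones, spelled as an F → Fb
= Fb


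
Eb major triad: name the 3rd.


Major triad = root + major 3rd (4 semitones) + perfect 5th (7 semitones)
A triad on Eb stacks thirds, so the chord tones use letter names E-G-B
Root: Eb
Major 3rd above Eb: G
Perfect 5th above Eb: Bb
The 3rd = G


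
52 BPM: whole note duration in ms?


Reasoning:
One quarter-note beat = 60000 / BPM = 60000 / 52 ms
Whole note = 4 × quarter note
Duration = 4 × 60000 / 52 = 240000 / 52
= 4615.4 ms


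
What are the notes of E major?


Major scale pattern: W-W-H-W-W-W-H (2-2-1-2-2-2-1 semitones)
Starting from E:
  E + 2 semitones → F#
  F# + 2 semitones → G#
  G# + 1 semitone → A
  A + 2 semitones → B
  B + 2 semitones → C#
  C# + 2 semitones → D#
  D# + 1 semitone → E
Scale = E F# G# A B C# D#


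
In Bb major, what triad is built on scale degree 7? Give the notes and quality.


Bb major scale: Bb C D Eb F G A
Diatonic triad on degree 7 stacks scale notes 7, 2, 4: A C Eb
A→C = 3 semitones; A→Eb = 6 semitones → diminished triad
= A C Eb (diminished)


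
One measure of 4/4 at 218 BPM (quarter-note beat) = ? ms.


Working:
Quarter-note beat duration = 60000 / 218 ms
Beats per measure (4/4) = 4
One measure = 4 × 60000 / 218 = 240000 / 218 ms
= 1100.9 ms


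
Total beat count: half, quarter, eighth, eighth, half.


Reasoning:
Beat values:
  half = 2 beats
  quarter = 1 beat
  eighth = 0.5 beats
  eighth = 0.5 beats
  half = 2 beats
Sum = 2 + 1 + 0.5 + 0.5 + 2
= 6 beats


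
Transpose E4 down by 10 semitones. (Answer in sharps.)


Reasoning:
E4: chromatic position 4 in octave 4 → absolute = 4×12 + 4 = 52
Transpose down 10: 52 - 10 = 42
42 = 3×12 + 6 → F# in octave 3
Result = F#3


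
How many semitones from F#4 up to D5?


Let's work it out.
Absolute semitone position = octave×12 + chromatic position
F#4: 4×12 + 6 = 54
D5: 5×12 + 2 = 62
Difference = 62 - 54 = 8
= 8 semitones


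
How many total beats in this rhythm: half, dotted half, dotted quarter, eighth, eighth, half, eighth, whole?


Solution.
Beat values:
  half = 2 beats
  dotted half = 3 beats
  dotted quarter = 1.5 beats
  eighth = 0.5 beats
  eighth = 0.5 beats
  half = 2 beats
  eighth = 0.5 beats
  whole = 4 beats
Sum = 2 + 3 + 1.5 + 0.5 + 0.5 + 2 + 0.5 + 4
= 14 beats


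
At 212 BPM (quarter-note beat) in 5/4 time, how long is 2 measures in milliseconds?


Working:
Quarter-note beat duration = 60000 / 212 ms
Beats per measure (5/4) = 5
One measure = 5 × 60000 / 212 = 300000 / 212 ms
2 measures = 2 × 300000 / 212 = 600000 / 212
= 2830.2 ms


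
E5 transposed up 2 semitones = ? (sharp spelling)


Step by step:
E5: chromatic position 4 in octave 5 → absolute = 5×12 + 4 = 64
Transpose up 2: 64 + 2 = 66
66 = 5×12 + 6 → F# in octave 5
Result = F#5


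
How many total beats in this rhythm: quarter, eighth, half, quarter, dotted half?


Beat values:
  quarter = 1 beat
  eighth = 0.5 beats
  half = 2 beats
  quarter = 1 beat
  dotted half = 3 beats
Sum = 1 + 0.5 + 2 + 1 + 3
= 7.5 beats


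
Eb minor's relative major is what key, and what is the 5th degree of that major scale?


Let's work it out.
The relative major shares the key signature and is a minor 3rd above the minor tonic
A minor 3rd above Eb is Gb
→ relative major of Eb minor is Gb major
Gb major scale: Gb Ab Bb Cb Db Eb F
= Gb major; 5th degree = Db


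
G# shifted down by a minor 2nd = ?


minor 2nd: 2 letter names, 1 semitones
Letter: G - 1 → F
Pitch: G# - 1 semitones, spelled as an F → F##
= F##


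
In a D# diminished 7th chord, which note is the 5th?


Diminished 7th chord = root + minor 3rd + diminished 5th + diminished 7th
Seventh chords stack in thirds, so the letter names are D-F-A-C
Root: D#
Minor 3rd above D#: F#
Diminished 5th above D#: A
Diminished 7th above D#: C
The 5th = A


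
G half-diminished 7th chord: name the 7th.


Half-diminished 7th chord = root + minor 3rd + diminished 5th + minor 7th
Seventh chords stack in thirds, so the letter names are G-B-D-F
Root: G
Minor 3rd above G: Bb
Diminished 5th above G: Db
Minor 7th above G: F
The 7th = F


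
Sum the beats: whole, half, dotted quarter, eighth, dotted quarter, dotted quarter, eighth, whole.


Reasoning:
Beat values:
  whole = 4 beats
  half = 2 beats
  dotted quarter = 1.5 beats
  eighth = 0.5 beats
  dotted quarter = 1.5 beats
  dotted quarter = 1.5 beats
  eighth = 0.5 beats
  whole = 4 beats
Sum = 4 + 2 + 1.5 + 0.5 + 1.5 + 1.5 + 0.5 + 4
= 15.5 beats


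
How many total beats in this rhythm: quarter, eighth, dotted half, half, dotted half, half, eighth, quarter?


Reasoning:
Beat values:
  quarter = 1 beat
  eighth = 0.5 beats
  dotted half = 3 beats
  half = 2 beats
  dotted half = 3 beats
  half = 2 beats
  eighth = 0.5 beats
  quarter = 1 beat
Sum = 1 + 0.5 + 3 + 2 + 3 + 2 + 0.5 + 1
= 13 beats


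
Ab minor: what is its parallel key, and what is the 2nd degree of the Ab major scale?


Solution.
Parallel keys share the same tonic but differ in mode
Ab minor → parallel is Ab major
Ab major scale: Ab Bb C Db Eb F G
= Ab major; 2nd degree = Bb


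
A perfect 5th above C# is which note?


A 5th spans 5 letter names, so from C we land on G
A perfect 5th = 7 semitones above C#
Spell G at that pitch: G#
= G#


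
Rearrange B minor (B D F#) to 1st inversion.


Reasoning:
Root position: B D F#
1st inversion: move root up an octave
Bass note: D
Notes (bottom to top) = D F# B


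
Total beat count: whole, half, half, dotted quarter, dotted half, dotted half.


Solution.
Beat values:
  whole = 4 beats
  half = 2 beats
  half = 2 beats
  dotted quarter = 1.5 beats
  dotted half = 3 beats
  dotted half = 3 beats
Sum = 4 + 2 + 2 + 1.5 + 3 + 3
= 15.5 beats


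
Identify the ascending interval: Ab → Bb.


Letter names: A → B spans 2 letter names → a 2nd
Semitones: Ab → Bb = 2 half-steps
A 2nd of 2 semitones is a major 2nd
= major 2nd


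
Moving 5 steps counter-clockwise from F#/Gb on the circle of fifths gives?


Solution.
Each counter-clockwise step moves down a perfect 5th (= up a perfect 4th)
From F#/Gb: F#/Gb → B → E → A → D → G
= G


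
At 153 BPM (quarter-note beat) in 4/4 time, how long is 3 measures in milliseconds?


Quarter-note beat duration = 60000 / 153 ms
Beats per measure (4/4) = 4
One measure = 4 × 60000 / 153 = 240000 / 153 ms
3 measures = 3 × 240000 / 153 = 720000 / 153
= 4705.9 ms


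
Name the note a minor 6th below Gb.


A 6th spans 6 letter names, so from G we land on B
A minor 6th = 8 semitones below Gb
Spell B at that pitch: Bb
= Bb


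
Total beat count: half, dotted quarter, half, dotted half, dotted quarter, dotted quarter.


Beat values:
  half = 2 beats
  dotted quarter = 1.5 beats
  half = 2 beats
  dotted half = 3 beats
  dotted quarter = 1.5 beats
  dotted quarter = 1.5 beats
Sum = 2 + 1.5 + 2 + 3 + 1.5 + 1.5
= 11.5 beats


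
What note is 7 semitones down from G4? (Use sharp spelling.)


Let's work it out.
G4: chromatic position 7 in octave 4 → absolute = 4×12 + 7 = 55
Transpose down 7: 55 - 7 = 48
48 = 4×12 + 0 → C in octave 4
Result = C4


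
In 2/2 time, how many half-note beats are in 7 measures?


Solution.
Time signature 2/2: the bottom number 2 means the half note gets one count
The top number 2 means 2 half-note beats per measure
Total = 2 × 7 measures
= 14 half-note beats


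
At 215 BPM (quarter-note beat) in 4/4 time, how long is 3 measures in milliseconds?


Reasoning:
Quarter-note beat duration = 60000 / 215 ms
Beats per measure (4/4) = 4
One measure = 4 × 60000 / 215 = 240000 / 215 ms
3 measures = 3 × 240000 / 215 = 720000 / 215
= 3348.8 ms


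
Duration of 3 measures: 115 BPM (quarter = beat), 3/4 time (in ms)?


Step by step:
Quarter-note beat duration = 60000 / 115 ms
Beats per measure (3/4) = 3
One measure = 3 × 60000 / 115 = 180000 / 115 ms
3 measures = 3 × 180000 / 115 = 540000 / 115
= 4695.7 ms


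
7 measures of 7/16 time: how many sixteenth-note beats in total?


Step by step:
Time signature 7/16: the bottom number 16 means the sixteenth note gets one count
The top number 7 means 7 sixteenth-note beats per measure
Total = 7 × 7 measures
= 49 sixteenth-note beats


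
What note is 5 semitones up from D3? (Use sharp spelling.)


Working:
D3: chromatic position 2 in octave 3 → absolute = 3×12 + 2 = 38
Transpose up 5: 38 + 5 = 43
43 = 3×12 + 7 → G in octave 3
Result = G3


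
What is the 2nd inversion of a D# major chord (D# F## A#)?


Reasoning:
Root position: D# F## A#
2nd inversion: move root and 3rd up an octave
Bass note: A#
Notes (bottom to top) = A# D# F##


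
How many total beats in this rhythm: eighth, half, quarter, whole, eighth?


Reasoning:
Beat values:
  eighth = 0.5 beats
  half = 2 beats
  quarter = 1 beat
  whole = 4 beats
  eighth = 0.5 beats
Sum = 0.5 + 2 + 1 + 4 + 0.5
= 8 beats


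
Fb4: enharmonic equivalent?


Step by step:
Enharmonic notes sound the same pitch but are spelled with different letter names
Fb and E name the same pitch class
= E4


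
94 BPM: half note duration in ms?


Working:
One quarter-note beat = 60000 / BPM = 60000 / 94 ms
Half note = 2 × quarter note
Duration = 2 × 60000 / 94 = 120000 / 94
= 1276.6 ms


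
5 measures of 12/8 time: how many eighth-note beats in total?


Step by step:
Time signature 12/8: the bottom number 8 means the eighth note gets one count
The top number 12 means 12 eighth-note beats per measure
Total = 12 × 5 measures
= 60 eighth-note beats


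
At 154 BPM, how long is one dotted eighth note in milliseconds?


Let's work it out.
One quarter-note beat = 60000 / BPM = 60000 / 154 ms
Dotted eighth note = 3/4 × quarter note
Duration = 3/4 × 60000 / 154 = 45000 / 154
= 292.2 ms


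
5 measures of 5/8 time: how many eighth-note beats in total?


Time signature 5/8: the bottom number 8 means the eighth note gets one count
The top number 5 means 5 eighth-note beats per measure
Total = 5 × 5 measures
= 25 eighth-note beats


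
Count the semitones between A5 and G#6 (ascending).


Absolute semitone position = octave×12 + chromatic position
A5: 5×12 + 9 = 69
G#6: 6×12 + 8 = 80
Difference = 80 - 69 = 11
= 11 semitones


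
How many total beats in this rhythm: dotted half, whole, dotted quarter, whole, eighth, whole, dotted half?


Let's work it out.
Beat values:
  dotted half = 3 beats
  whole = 4 beats
  dotted quarter = 1.5 beats
  whole = 4 beats
  eighth = 0.5 beats
  whole = 4 beats
  dotted half = 3 beats
Sum = 3 + 4 + 1.5 + 4 + 0.5 + 4 + 3
= 20 beats


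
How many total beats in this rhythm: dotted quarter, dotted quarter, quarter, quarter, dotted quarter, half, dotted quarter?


Step by step:
Beat values:
  dotted quarter = 1.5 beats
  dotted quarter = 1.5 beats
  quarter = 1 beat
  quarter = 1 beat
  dotted quarter = 1.5 beats
  half = 2 beats
  dotted quarter = 1.5 beats
Sum = 1.5 + 1.5 + 1 + 1 + 1.5 + 2 + 1.5
= 10 beats


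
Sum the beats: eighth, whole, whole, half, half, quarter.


Beat values:
  eighth = 0.5 beats
  whole = 4 beats
  whole = 4 beats
  half = 2 beats
  half = 2 beats
  quarter = 1 beat
Sum = 0.5 + 4 + 4 + 2 + 2 + 1
= 13.5 beats


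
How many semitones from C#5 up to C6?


Working:
Absolute semitone position = octave×12 + chromatic position
C#5: 5×12 + 1 = 61
C6: 6×12 + 0 = 72
Difference = 72 - 61 = 11
= 11 semitones


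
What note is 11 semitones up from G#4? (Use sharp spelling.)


Solution.
G#4: chromatic position 8 in octave 4 → absolute = 4×12 + 8 = 56
Transpose up 11: 56 + 11 = 67
67 = 5×12 + 7 → G in octave 5
Result = G5


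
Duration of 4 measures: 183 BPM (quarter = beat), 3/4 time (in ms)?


Quarter-note beat duration = 60000 / 183 ms
Beats per measure (3/4) = 3
One measure = 3 × 60000 / 183 = 180000 / 183 ms
4 measures = 4 × 180000 / 183 = 720000 / 183
= 3934.4 ms


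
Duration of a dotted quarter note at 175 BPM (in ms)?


One quarter-note beat = 60000 / BPM = 60000 / 175 ms
Dotted quarter note = 3/2 × quarter note
Duration = 3/2 × 60000 / 175 = 90000 / 175
= 514.3 ms


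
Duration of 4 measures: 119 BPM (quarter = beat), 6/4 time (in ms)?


Solution.
Quarter-note beat duration = 60000 / 119 ms
Beats per measure (6/4) = 6
One measure = 6 × 60000 / 119 = 360000 / 119 ms
4 measures = 4 × 360000 / 119 = 1440000 / 119
= 12100.8 ms


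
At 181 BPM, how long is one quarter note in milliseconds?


Reasoning:
One quarter-note beat = 60000 / BPM = 60000 / 181 ms
Duration = 60000 / 181
= 331.5 ms


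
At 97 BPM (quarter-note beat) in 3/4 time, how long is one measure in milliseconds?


Reasoning:
Quarter-note beat duration = 60000 / 97 ms
Beats per measure (3/4) = 3
One measure = 3 × 60000 / 97 = 180000 / 97 ms
= 1855.7 ms


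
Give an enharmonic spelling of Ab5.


Solution.
Enharmonic notes sound the same pitch but are spelled with different letter names
Ab and G# name the same pitch class
= G#5


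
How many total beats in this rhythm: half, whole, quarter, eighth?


Step by step:
Beat values:
  half = 2 beats
  whole = 4 beats
  quarter = 1 beat
  eighth = 0.5 beats
Sum = 2 + 4 + 1 + 0.5
= 7.5 beats


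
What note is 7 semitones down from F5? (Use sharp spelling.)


Working:
F5: chromatic position 5 in octave 5 → absolute = 5×12 + 5 = 65
Transpose down 7: 65 - 7 = 58
58 = 4×12 + 10 → A# in octave 4
Result = A#4


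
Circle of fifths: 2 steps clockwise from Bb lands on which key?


Reasoning:
Each clockwise step on the circle of fifths moves up a perfect 5th
From Bb: Bb → F → C
= C


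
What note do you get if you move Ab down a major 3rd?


Working:
major 3rd: 3 letter names, 4 semitones
Letter: A - 2 → F
Pitch: Ab - 4 semitones, spelled as an F → Fb
= Fb


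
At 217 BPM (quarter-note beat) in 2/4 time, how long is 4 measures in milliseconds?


Step by step:
Quarter-note beat duration = 60000 / 217 ms
Beats per measure (2/4) = 2
One measure = 2 × 60000 / 217 = 120000 / 217 ms
4 measures = 4 × 120000 / 217 = 480000 / 217
= 2212.0 ms


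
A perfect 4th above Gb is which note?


A 4th spans 4 letter names, so from G we land on C
A perfect 4th = 5 semitones above Gb
Spell C at that pitch: Cb
= Cb


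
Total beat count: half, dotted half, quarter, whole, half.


Solution.
Beat values:
  half = 2 beats
  dotted half = 3 beats
  quarter = 1 beat
  whole = 4 beats
  half = 2 beats
Sum = 2 + 3 + 1 + 4 + 2
= 12 beats


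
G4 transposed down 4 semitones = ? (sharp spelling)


G4: chromatic position 7 in octave 4 → absolute = 4×12 + 7 = 55
Transpose down 4: 55 - 4 = 51
51 = 4×12 + 3 → D# in octave 4
Result = D#4


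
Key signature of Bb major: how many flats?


Working:
Flat major keys: C(0), F(1), Bb(2), Eb(3), Ab(4), Db(5), Gb(6), Cb(7)
Bb major has 2 flats
Order of flats: Bb Eb Ab Db Gb Cb Fb → first 2: Bb, Eb
= 2 flats


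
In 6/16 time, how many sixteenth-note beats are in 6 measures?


Working:
Time signature 6/16: the bottom number 16 means the sixteenth note gets one count
The top number 6 means 6 sixteenth-note beats per measure
Total = 6 × 6 measures
= 36 sixteenth-note beats


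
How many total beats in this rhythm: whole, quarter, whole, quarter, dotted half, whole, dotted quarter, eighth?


Reasoning:
Beat values:
  whole = 4 beats
  quarter = 1 beat
  whole = 4 beats
  quarter = 1 beat
  dotted half = 3 beats
  whole = 4 beats
  dotted quarter = 1.5 beats
  eighth = 0.5 beats
Sum = 4 + 1 + 4 + 1 + 3 + 4 + 1.5 + 0.5
= 19 beats


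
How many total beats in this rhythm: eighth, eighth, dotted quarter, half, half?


Reasoning:
Beat values:
  eighth = 0.5 beats
  eighth = 0.5 beats
  dotted quarter = 1.5 beats
  half = 2 beats
  half = 2 beats
Sum = 0.5 + 0.5 + 1.5 + 2 + 2
= 6.5 beats


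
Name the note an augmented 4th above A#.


Solution.
A 4th spans 4 letter names, so from A we land on D
An augmented 4th = 6 semitones above A#
Spell D at that pitch: D##
= D##


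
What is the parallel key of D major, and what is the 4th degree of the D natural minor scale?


Parallel keys share the same tonic but differ in mode
D major → parallel is D minor
D natural minor scale: D E F G A Bb C
= D minor; 4th degree = G


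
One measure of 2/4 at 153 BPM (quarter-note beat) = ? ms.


Quarter-note beat duration = 60000 / 153 ms
Beats per measure (2/4) = 2
One measure = 2 × 60000 / 153 = 120000 / 153 ms
= 784.3 ms


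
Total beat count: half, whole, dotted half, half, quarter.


Reasoning:
Beat values:
  half = 2 beats
  whole = 4 beats
  dotted half = 3 beats
  half = 2 beats
  quarter = 1 beat
Sum = 2 + 4 + 3 + 2 + 1
= 12 beats


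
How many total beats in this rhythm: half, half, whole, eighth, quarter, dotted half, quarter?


Step by step:
Beat values:
  half = 2 beats
  half = 2 beats
  whole = 4 beats
  eighth = 0.5 beats
  quarter = 1 beat
  dotted half = 3 beats
  quarter = 1 beat
Sum = 2 + 2 + 4 + 0.5 + 1 + 3 + 1
= 13.5 beats


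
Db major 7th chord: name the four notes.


Working:
Major 7th chord = root + major 3rd + perfect 5th + major 7th
Seventh chords stack in thirds, so the letter names are D-F-A-C
Root: Db
Major 3rd above Db: F
Perfect 5th above Db: Ab
Major 7th above Db: C
Chord = Db F Ab C


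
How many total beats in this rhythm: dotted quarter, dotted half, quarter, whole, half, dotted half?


Working:
Beat values:
  dotted quarter = 1.5 beats
  dotted half = 3 beats
  quarter = 1 beat
  whole = 4 beats
  half = 2 beats
  dotted half = 3 beats
Sum = 1.5 + 3 + 1 + 4 + 2 + 3
= 14.5 beats


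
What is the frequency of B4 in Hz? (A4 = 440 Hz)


f = 440 × 2^(n/12) where n = semitones from A4
B4: 2 semitones from A4
f = 440 × 2^(2/12)
f = 493.88 Hz


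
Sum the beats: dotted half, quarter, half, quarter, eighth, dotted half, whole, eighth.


Beat values:
  dotted half = 3 beats
  quarter = 1 beat
  half = 2 beats
  quarter = 1 beat
  eighth = 0.5 beats
  dotted half = 3 beats
  whole = 4 beats
  eighth = 0.5 beats
Sum = 3 + 1 + 2 + 1 + 0.5 + 3 + 4 + 0.5
= 15 beats


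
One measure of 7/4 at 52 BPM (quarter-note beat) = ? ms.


Reasoning:
Quarter-note beat duration = 60000 / 52 ms
Beats per measure (7/4) = 7
One measure = 7 × 60000 / 52 = 420000 / 52 ms
= 8076.9 ms


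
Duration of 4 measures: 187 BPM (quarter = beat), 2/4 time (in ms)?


Quarter-note beat duration = 60000 / 187 ms
Beats per measure (2/4) = 2
One measure = 2 × 60000 / 187 = 120000 / 187 ms
4 measures = 4 × 120000 / 187 = 480000 / 187
= 2566.8 ms


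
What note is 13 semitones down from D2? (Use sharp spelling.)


Solution.
D2: chromatic position 2 in octave 2 → absolute = 2×12 + 2 = 26
Transpose down 13: 26 - 13 = 13
13 = 1×12 + 1 → C# in octave 1
Result = C#1


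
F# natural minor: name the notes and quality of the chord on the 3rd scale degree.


Solution.
F# natural minor scale: F# G# A B C# D E
Diatonic triad on degree 3 stacks scale notes 3, 5, 7: A C# E
A→C# = 4 semitones; A→E = 7 semitones → major triad
= A C# E (major)


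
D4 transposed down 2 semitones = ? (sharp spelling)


Working:
D4: chromatic position 2 in octave 4 → absolute = 4×12 + 2 = 50
Transpose down 2: 50 - 2 = 48
48 = 4×12 + 0 → C in octave 4
Result = C4


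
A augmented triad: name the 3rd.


Augmented triad = root + major 3rd (4 semitones) + augmented 5th (8 semitones)
A triad on A stacks thirds, so the chord tones use letter names A-C-E
Root: A
Major 3rd above A: C#
Augmented 5th above A: E#
The 3rd = C#


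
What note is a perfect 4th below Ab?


A 4th spans 4 letter names, so from A we land on E
A perfect 4th = 5 semitones below Ab
Spell E at that pitch: Eb
= Eb


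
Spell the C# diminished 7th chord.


Diminished 7th chord = root + minor 3rd + diminished 5th + diminished 7th
Seventh chords stack in thirds, so the letter names are C-E-G-B
Root: C#
Minor 3rd above C#: E
Diminished 5th above C#: G
Diminished 7th above C#: Bb
Chord = C# E G Bb


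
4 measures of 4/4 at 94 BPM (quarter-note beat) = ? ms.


Solution.
Quarter-note beat duration = 60000 / 94 ms
Beats per measure (4/4) = 4
One measure = 4 × 60000 / 94 = 240000 / 94 ms
4 measures = 4 × 240000 / 94 = 960000 / 94
= 10212.8 ms


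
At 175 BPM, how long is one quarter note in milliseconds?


Reasoning:
One quarter-note beat = 60000 / BPM = 60000 / 175 ms
Duration = 60000 / 175
= 342.9 ms


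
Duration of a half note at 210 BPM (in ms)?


Working:
One quarter-note beat = 60000 / BPM = 60000 / 210 ms
Half note = 2 × quarter note
Duration = 2 × 60000 / 210 = 120000 / 210
= 571.4 ms


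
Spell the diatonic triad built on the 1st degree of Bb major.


Bb major scale: Bb C D Eb F G A
Diatonic triad on degree 1 stacks scale notes 1, 3, 5: Bb D F
Bb→D = 4 semitones; Bb→F = 7 semitones → major triad
= Bb D F (major)


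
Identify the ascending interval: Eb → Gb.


Reasoning:
Letter names: E → G spans 3 letter names → a 3rd
Semitones: Eb → Gb = 3 half-steps
A 3rd of 3 semitones is a minor 3rd
= minor 3rd


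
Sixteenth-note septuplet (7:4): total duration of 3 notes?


Working:
Septuplet: 7 notes occupy the space of 4 sixteenth notes
Space = 4 × 1/4 = 1 beat
Each septuplet note = 1 / 7 = 1/7 beats
3 notes = 3 × 1/7 = 3/7
= 3/7 beats


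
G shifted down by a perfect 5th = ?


perfect 5th: 5 letter names, 7 semitones
Letter: G - 4 → C
Pitch: G - 7 semitones, spelled as a C → C
= C


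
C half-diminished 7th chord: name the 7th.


Half-diminished 7th chord = root + minor 3rd + diminished 5th + minor 7th
Seventh chords stack in thirds, so the letter names are C-E-G-B
Root: C
Minor 3rd above C: Eb
Diminished 5th above C: Gb
Minor 7th above C: Bb
The 7th = Bb


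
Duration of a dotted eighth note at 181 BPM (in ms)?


Let's work it out.
One quarter-note beat = 60000 / BPM = 60000 / 181 ms
Dotted eighth note = 3/4 × quarter note
Duration = 3/4 × 60000 / 181 = 45000 / 181
= 248.6 ms


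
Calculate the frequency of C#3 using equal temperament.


Reasoning:
f = 440 × 2^(n/12) where n = semitones from A4
C#3: -20 semitones from A4
f = 440 × 2^(-20/12)
f = 138.59 Hz


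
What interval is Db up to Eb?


Letter names: D → E spans 2 letter names → a 2nd
Semitones: Db → Eb = 2 half-steps
A 2nd of 2 semitones is a major 2nd
= major 2nd


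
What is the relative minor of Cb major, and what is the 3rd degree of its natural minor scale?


The relative minor shares the major's key signature and starts on its 6th degree
6th degree = a major 6th above the tonic; a major 6th above Cb is Ab
→ relative minor of Cb major is Ab minor
Ab natural minor scale: Ab Bb Cb Db Eb Fb Gb
= Ab minor; 3rd degree = Cb


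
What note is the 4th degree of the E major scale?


Step by step:
Major scale pattern: W-W-H-W-W-W-H (2-2-1-2-2-2-1 semitones)
Starting from E:
  E + 2 semitones → F#
  F# + 2 semitones → G#
  G# + 1 semitone → A
  A + 2 semitones → B
  B + 2 semitones → C#
  C# + 2 semitones → D#
  D# + 1 semitone → E
Scale: E F# G# A B C# D#
Degree 4 = A


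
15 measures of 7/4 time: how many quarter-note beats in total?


Solution.
Time signature 7/4: the bottom number 4 means the quarter note gets one count
The top number 7 means 7 quarter-note beats per measure
Total = 7 × 15 measures
= 105 quarter-note beats


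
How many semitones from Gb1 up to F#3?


Reasoning:
Absolute semitone position = octave×12 + chromatic position
Gb1: 1×12 + 6 = 18
F#3: 3×12 + 6 = 42
Difference = 42 - 18 = 24
= 24 semitones


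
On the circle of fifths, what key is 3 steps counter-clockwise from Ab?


Let's work it out.
Each counter-clockwise step moves down a perfect 5th (= up a perfect 4th)
From Ab: Ab → Db → F#/Gb → B
= B


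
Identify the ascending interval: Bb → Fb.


Solution.
Letter names: B → F spans 5 letter names → a 5th
Semitones: Bb → Fb = 6 half-steps
A 5th of 6 semitones is a diminished 5th
= diminished 5th


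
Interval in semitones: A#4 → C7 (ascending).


Step by step:
Absolute semitone position = octave×12 + chromatic position
A#4: 4×12 + 10 = 58
C7: 7×12 + 0 = 84
Difference = 84 - 58 = 26
= 26 semitones


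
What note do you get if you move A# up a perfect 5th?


perfect 5th: 5 letter names, 7 semitones
Letter: A + 4 → E
Pitch: A# + 7 semitones, spelled as an E → E#
= E#


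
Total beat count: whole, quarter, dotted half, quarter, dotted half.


Let's work it out.
Beat values:
  whole = 4 beats
  quarter = 1 beat
  dotted half = 3 beats
  quarter = 1 beat
  dotted half = 3 beats
Sum = 4 + 1 + 3 + 1 + 3
= 12 beats


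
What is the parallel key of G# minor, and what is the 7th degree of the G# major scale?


Reasoning:
Parallel keys share the same tonic but differ in mode
G# minor → parallel is G# major
G# major scale: G# A# B# C# D# E# F##
= G# major; 7th degree = F##


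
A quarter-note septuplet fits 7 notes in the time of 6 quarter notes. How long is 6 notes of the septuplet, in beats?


Septuplet: 7 notes occupy the space of 6 quarter notes
Space = 6 × 1 = 6 beats
Each septuplet note = 6 / 7 = 6/7 beats
6 notes = 6 × 6/7 = 36/7
= 36/7 beats


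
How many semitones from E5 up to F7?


Step by step:
Absolute semitone position = octave×12 + chromatic position
E5: 5×12 + 4 = 64
F7: 7×12 + 5 = 89
Difference = 89 - 64 = 25
= 25 semitones
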